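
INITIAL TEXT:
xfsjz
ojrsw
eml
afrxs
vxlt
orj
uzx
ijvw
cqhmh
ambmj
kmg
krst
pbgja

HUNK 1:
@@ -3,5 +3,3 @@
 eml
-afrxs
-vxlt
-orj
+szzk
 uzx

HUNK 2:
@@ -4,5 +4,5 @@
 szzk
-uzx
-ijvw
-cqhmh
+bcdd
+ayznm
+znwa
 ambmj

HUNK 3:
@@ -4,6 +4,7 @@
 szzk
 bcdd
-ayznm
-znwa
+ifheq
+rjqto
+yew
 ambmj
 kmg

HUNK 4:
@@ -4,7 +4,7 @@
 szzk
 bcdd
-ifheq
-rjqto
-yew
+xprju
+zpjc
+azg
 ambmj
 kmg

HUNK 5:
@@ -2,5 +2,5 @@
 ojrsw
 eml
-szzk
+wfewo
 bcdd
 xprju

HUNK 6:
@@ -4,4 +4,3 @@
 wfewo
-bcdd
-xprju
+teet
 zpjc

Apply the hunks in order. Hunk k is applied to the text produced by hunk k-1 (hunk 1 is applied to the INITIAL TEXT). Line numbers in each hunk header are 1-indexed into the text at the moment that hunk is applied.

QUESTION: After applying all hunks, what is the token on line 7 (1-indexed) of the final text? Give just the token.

Answer: azg

Derivation:
Hunk 1: at line 3 remove [afrxs,vxlt,orj] add [szzk] -> 11 lines: xfsjz ojrsw eml szzk uzx ijvw cqhmh ambmj kmg krst pbgja
Hunk 2: at line 4 remove [uzx,ijvw,cqhmh] add [bcdd,ayznm,znwa] -> 11 lines: xfsjz ojrsw eml szzk bcdd ayznm znwa ambmj kmg krst pbgja
Hunk 3: at line 4 remove [ayznm,znwa] add [ifheq,rjqto,yew] -> 12 lines: xfsjz ojrsw eml szzk bcdd ifheq rjqto yew ambmj kmg krst pbgja
Hunk 4: at line 4 remove [ifheq,rjqto,yew] add [xprju,zpjc,azg] -> 12 lines: xfsjz ojrsw eml szzk bcdd xprju zpjc azg ambmj kmg krst pbgja
Hunk 5: at line 2 remove [szzk] add [wfewo] -> 12 lines: xfsjz ojrsw eml wfewo bcdd xprju zpjc azg ambmj kmg krst pbgja
Hunk 6: at line 4 remove [bcdd,xprju] add [teet] -> 11 lines: xfsjz ojrsw eml wfewo teet zpjc azg ambmj kmg krst pbgja
Final line 7: azg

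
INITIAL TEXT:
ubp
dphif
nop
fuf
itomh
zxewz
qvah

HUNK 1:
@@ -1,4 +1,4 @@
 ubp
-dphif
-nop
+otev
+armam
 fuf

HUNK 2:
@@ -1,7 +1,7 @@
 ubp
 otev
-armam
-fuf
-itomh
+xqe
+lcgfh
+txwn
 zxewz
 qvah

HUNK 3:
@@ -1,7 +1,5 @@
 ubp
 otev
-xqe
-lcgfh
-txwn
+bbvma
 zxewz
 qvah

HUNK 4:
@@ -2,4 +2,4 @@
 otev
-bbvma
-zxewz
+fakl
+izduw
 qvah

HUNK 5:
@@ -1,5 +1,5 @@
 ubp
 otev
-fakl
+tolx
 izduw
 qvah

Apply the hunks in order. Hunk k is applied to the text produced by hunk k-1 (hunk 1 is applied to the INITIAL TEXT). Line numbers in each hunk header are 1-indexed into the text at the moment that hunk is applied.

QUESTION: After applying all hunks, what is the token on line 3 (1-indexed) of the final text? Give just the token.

Hunk 1: at line 1 remove [dphif,nop] add [otev,armam] -> 7 lines: ubp otev armam fuf itomh zxewz qvah
Hunk 2: at line 1 remove [armam,fuf,itomh] add [xqe,lcgfh,txwn] -> 7 lines: ubp otev xqe lcgfh txwn zxewz qvah
Hunk 3: at line 1 remove [xqe,lcgfh,txwn] add [bbvma] -> 5 lines: ubp otev bbvma zxewz qvah
Hunk 4: at line 2 remove [bbvma,zxewz] add [fakl,izduw] -> 5 lines: ubp otev fakl izduw qvah
Hunk 5: at line 1 remove [fakl] add [tolx] -> 5 lines: ubp otev tolx izduw qvah
Final line 3: tolx

Answer: tolx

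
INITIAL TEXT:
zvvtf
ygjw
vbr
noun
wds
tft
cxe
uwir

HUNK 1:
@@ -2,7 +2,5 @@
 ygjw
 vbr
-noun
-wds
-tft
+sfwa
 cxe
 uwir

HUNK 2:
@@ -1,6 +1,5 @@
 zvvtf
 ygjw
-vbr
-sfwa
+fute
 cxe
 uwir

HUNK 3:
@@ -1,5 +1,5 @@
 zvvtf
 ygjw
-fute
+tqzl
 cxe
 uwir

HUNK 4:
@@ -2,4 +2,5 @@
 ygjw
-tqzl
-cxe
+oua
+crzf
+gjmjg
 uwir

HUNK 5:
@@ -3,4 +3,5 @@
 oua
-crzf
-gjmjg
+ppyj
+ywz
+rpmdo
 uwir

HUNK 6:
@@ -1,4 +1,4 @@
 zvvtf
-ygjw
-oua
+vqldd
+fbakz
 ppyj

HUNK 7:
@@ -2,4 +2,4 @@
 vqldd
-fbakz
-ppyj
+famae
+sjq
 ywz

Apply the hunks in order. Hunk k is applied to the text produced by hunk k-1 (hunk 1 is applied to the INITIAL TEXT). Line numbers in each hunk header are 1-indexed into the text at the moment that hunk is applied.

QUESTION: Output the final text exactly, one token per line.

Hunk 1: at line 2 remove [noun,wds,tft] add [sfwa] -> 6 lines: zvvtf ygjw vbr sfwa cxe uwir
Hunk 2: at line 1 remove [vbr,sfwa] add [fute] -> 5 lines: zvvtf ygjw fute cxe uwir
Hunk 3: at line 1 remove [fute] add [tqzl] -> 5 lines: zvvtf ygjw tqzl cxe uwir
Hunk 4: at line 2 remove [tqzl,cxe] add [oua,crzf,gjmjg] -> 6 lines: zvvtf ygjw oua crzf gjmjg uwir
Hunk 5: at line 3 remove [crzf,gjmjg] add [ppyj,ywz,rpmdo] -> 7 lines: zvvtf ygjw oua ppyj ywz rpmdo uwir
Hunk 6: at line 1 remove [ygjw,oua] add [vqldd,fbakz] -> 7 lines: zvvtf vqldd fbakz ppyj ywz rpmdo uwir
Hunk 7: at line 2 remove [fbakz,ppyj] add [famae,sjq] -> 7 lines: zvvtf vqldd famae sjq ywz rpmdo uwir

Answer: zvvtf
vqldd
famae
sjq
ywz
rpmdo
uwir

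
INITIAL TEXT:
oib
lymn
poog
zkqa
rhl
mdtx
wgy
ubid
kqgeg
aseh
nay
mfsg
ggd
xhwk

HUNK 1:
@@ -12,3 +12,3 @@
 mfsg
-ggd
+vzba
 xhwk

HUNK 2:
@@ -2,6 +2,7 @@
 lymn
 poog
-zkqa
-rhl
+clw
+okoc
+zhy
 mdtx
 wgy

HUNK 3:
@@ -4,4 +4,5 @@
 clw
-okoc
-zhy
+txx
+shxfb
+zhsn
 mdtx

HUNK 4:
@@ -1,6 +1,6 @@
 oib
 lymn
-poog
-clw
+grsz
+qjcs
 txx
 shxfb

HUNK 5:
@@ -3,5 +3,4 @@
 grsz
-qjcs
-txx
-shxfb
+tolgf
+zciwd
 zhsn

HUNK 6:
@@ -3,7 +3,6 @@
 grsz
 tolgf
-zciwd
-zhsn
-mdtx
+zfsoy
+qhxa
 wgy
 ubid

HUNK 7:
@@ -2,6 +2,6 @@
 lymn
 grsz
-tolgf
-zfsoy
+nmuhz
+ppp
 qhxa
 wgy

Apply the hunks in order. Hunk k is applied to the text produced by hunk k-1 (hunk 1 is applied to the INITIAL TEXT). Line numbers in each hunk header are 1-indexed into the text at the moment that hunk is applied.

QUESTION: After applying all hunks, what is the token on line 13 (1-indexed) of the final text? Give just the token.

Answer: vzba

Derivation:
Hunk 1: at line 12 remove [ggd] add [vzba] -> 14 lines: oib lymn poog zkqa rhl mdtx wgy ubid kqgeg aseh nay mfsg vzba xhwk
Hunk 2: at line 2 remove [zkqa,rhl] add [clw,okoc,zhy] -> 15 lines: oib lymn poog clw okoc zhy mdtx wgy ubid kqgeg aseh nay mfsg vzba xhwk
Hunk 3: at line 4 remove [okoc,zhy] add [txx,shxfb,zhsn] -> 16 lines: oib lymn poog clw txx shxfb zhsn mdtx wgy ubid kqgeg aseh nay mfsg vzba xhwk
Hunk 4: at line 1 remove [poog,clw] add [grsz,qjcs] -> 16 lines: oib lymn grsz qjcs txx shxfb zhsn mdtx wgy ubid kqgeg aseh nay mfsg vzba xhwk
Hunk 5: at line 3 remove [qjcs,txx,shxfb] add [tolgf,zciwd] -> 15 lines: oib lymn grsz tolgf zciwd zhsn mdtx wgy ubid kqgeg aseh nay mfsg vzba xhwk
Hunk 6: at line 3 remove [zciwd,zhsn,mdtx] add [zfsoy,qhxa] -> 14 lines: oib lymn grsz tolgf zfsoy qhxa wgy ubid kqgeg aseh nay mfsg vzba xhwk
Hunk 7: at line 2 remove [tolgf,zfsoy] add [nmuhz,ppp] -> 14 lines: oib lymn grsz nmuhz ppp qhxa wgy ubid kqgeg aseh nay mfsg vzba xhwk
Final line 13: vzba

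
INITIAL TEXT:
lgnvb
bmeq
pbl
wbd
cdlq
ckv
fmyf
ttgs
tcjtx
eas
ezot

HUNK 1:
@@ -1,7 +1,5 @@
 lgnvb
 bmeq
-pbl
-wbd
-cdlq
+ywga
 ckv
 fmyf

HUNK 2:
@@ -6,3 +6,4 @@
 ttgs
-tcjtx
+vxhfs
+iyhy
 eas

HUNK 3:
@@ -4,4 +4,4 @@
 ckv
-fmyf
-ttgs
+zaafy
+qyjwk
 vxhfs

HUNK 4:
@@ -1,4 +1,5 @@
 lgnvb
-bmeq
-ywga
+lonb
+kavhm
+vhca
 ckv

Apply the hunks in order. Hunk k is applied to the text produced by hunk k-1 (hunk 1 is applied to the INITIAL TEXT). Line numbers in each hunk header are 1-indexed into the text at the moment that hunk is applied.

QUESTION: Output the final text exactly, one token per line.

Answer: lgnvb
lonb
kavhm
vhca
ckv
zaafy
qyjwk
vxhfs
iyhy
eas
ezot

Derivation:
Hunk 1: at line 1 remove [pbl,wbd,cdlq] add [ywga] -> 9 lines: lgnvb bmeq ywga ckv fmyf ttgs tcjtx eas ezot
Hunk 2: at line 6 remove [tcjtx] add [vxhfs,iyhy] -> 10 lines: lgnvb bmeq ywga ckv fmyf ttgs vxhfs iyhy eas ezot
Hunk 3: at line 4 remove [fmyf,ttgs] add [zaafy,qyjwk] -> 10 lines: lgnvb bmeq ywga ckv zaafy qyjwk vxhfs iyhy eas ezot
Hunk 4: at line 1 remove [bmeq,ywga] add [lonb,kavhm,vhca] -> 11 lines: lgnvb lonb kavhm vhca ckv zaafy qyjwk vxhfs iyhy eas ezot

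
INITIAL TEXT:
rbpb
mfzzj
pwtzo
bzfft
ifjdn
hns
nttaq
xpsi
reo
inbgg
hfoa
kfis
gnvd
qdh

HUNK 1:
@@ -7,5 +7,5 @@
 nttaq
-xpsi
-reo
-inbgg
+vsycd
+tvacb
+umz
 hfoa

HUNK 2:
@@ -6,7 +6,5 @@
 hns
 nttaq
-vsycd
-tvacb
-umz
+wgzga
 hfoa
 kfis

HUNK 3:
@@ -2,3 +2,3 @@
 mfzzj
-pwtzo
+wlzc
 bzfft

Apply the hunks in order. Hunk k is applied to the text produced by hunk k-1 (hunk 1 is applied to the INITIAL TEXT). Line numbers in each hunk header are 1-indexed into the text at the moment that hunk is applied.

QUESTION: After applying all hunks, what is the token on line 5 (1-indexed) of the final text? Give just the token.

Answer: ifjdn

Derivation:
Hunk 1: at line 7 remove [xpsi,reo,inbgg] add [vsycd,tvacb,umz] -> 14 lines: rbpb mfzzj pwtzo bzfft ifjdn hns nttaq vsycd tvacb umz hfoa kfis gnvd qdh
Hunk 2: at line 6 remove [vsycd,tvacb,umz] add [wgzga] -> 12 lines: rbpb mfzzj pwtzo bzfft ifjdn hns nttaq wgzga hfoa kfis gnvd qdh
Hunk 3: at line 2 remove [pwtzo] add [wlzc] -> 12 lines: rbpb mfzzj wlzc bzfft ifjdn hns nttaq wgzga hfoa kfis gnvd qdh
Final line 5: ifjdn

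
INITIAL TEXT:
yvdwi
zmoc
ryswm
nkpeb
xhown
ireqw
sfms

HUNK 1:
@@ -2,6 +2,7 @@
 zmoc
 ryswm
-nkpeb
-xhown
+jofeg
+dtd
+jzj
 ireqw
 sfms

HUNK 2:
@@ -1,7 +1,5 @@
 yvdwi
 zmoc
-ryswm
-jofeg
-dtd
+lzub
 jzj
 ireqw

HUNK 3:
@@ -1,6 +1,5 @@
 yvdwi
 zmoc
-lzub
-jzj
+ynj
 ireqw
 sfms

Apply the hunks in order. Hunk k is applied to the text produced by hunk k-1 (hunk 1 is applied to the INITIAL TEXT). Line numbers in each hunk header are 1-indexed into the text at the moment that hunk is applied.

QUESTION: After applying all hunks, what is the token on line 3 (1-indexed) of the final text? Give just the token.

Answer: ynj

Derivation:
Hunk 1: at line 2 remove [nkpeb,xhown] add [jofeg,dtd,jzj] -> 8 lines: yvdwi zmoc ryswm jofeg dtd jzj ireqw sfms
Hunk 2: at line 1 remove [ryswm,jofeg,dtd] add [lzub] -> 6 lines: yvdwi zmoc lzub jzj ireqw sfms
Hunk 3: at line 1 remove [lzub,jzj] add [ynj] -> 5 lines: yvdwi zmoc ynj ireqw sfms
Final line 3: ynj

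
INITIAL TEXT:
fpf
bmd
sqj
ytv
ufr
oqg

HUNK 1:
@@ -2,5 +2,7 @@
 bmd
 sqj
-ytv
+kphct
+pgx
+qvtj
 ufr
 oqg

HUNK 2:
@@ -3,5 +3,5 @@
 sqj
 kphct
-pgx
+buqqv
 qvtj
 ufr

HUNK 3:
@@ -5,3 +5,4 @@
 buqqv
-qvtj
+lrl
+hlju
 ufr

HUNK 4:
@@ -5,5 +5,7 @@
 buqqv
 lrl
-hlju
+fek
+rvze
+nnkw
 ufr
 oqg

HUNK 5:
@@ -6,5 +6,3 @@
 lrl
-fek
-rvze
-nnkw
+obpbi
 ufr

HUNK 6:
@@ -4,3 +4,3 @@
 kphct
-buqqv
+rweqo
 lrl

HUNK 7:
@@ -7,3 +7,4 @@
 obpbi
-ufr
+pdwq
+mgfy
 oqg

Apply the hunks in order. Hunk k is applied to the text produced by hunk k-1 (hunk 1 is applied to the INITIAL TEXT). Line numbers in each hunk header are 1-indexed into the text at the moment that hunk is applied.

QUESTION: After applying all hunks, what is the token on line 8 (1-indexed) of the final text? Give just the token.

Hunk 1: at line 2 remove [ytv] add [kphct,pgx,qvtj] -> 8 lines: fpf bmd sqj kphct pgx qvtj ufr oqg
Hunk 2: at line 3 remove [pgx] add [buqqv] -> 8 lines: fpf bmd sqj kphct buqqv qvtj ufr oqg
Hunk 3: at line 5 remove [qvtj] add [lrl,hlju] -> 9 lines: fpf bmd sqj kphct buqqv lrl hlju ufr oqg
Hunk 4: at line 5 remove [hlju] add [fek,rvze,nnkw] -> 11 lines: fpf bmd sqj kphct buqqv lrl fek rvze nnkw ufr oqg
Hunk 5: at line 6 remove [fek,rvze,nnkw] add [obpbi] -> 9 lines: fpf bmd sqj kphct buqqv lrl obpbi ufr oqg
Hunk 6: at line 4 remove [buqqv] add [rweqo] -> 9 lines: fpf bmd sqj kphct rweqo lrl obpbi ufr oqg
Hunk 7: at line 7 remove [ufr] add [pdwq,mgfy] -> 10 lines: fpf bmd sqj kphct rweqo lrl obpbi pdwq mgfy oqg
Final line 8: pdwq

Answer: pdwq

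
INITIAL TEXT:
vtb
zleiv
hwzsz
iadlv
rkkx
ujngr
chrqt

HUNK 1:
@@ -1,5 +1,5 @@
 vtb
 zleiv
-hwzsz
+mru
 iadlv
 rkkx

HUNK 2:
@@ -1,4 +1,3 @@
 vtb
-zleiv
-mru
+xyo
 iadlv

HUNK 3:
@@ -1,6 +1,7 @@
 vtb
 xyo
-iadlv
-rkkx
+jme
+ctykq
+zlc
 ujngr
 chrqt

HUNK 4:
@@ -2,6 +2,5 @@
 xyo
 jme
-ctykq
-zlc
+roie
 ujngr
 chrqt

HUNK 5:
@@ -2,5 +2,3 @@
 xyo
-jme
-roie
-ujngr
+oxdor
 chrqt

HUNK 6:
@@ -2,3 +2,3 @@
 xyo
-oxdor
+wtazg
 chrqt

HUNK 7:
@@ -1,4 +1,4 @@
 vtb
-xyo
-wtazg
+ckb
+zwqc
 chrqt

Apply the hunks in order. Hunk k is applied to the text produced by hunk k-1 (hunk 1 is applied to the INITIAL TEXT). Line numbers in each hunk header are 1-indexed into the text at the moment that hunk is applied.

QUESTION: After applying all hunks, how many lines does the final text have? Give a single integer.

Hunk 1: at line 1 remove [hwzsz] add [mru] -> 7 lines: vtb zleiv mru iadlv rkkx ujngr chrqt
Hunk 2: at line 1 remove [zleiv,mru] add [xyo] -> 6 lines: vtb xyo iadlv rkkx ujngr chrqt
Hunk 3: at line 1 remove [iadlv,rkkx] add [jme,ctykq,zlc] -> 7 lines: vtb xyo jme ctykq zlc ujngr chrqt
Hunk 4: at line 2 remove [ctykq,zlc] add [roie] -> 6 lines: vtb xyo jme roie ujngr chrqt
Hunk 5: at line 2 remove [jme,roie,ujngr] add [oxdor] -> 4 lines: vtb xyo oxdor chrqt
Hunk 6: at line 2 remove [oxdor] add [wtazg] -> 4 lines: vtb xyo wtazg chrqt
Hunk 7: at line 1 remove [xyo,wtazg] add [ckb,zwqc] -> 4 lines: vtb ckb zwqc chrqt
Final line count: 4

Answer: 4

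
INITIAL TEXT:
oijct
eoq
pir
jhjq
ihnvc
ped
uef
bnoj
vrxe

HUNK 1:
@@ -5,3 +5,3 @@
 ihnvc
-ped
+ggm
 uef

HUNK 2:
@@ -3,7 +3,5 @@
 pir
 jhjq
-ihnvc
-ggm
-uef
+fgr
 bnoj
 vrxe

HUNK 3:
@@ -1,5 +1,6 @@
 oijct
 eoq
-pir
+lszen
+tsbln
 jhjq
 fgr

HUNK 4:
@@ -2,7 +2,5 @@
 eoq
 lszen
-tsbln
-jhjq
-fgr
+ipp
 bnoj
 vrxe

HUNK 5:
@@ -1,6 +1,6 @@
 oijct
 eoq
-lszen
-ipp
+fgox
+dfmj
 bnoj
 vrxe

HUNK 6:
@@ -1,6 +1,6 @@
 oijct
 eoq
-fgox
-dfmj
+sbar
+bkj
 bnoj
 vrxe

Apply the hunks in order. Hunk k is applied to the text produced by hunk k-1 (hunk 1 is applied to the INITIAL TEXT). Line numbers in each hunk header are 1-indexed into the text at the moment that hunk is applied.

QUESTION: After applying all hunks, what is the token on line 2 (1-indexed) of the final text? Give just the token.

Answer: eoq

Derivation:
Hunk 1: at line 5 remove [ped] add [ggm] -> 9 lines: oijct eoq pir jhjq ihnvc ggm uef bnoj vrxe
Hunk 2: at line 3 remove [ihnvc,ggm,uef] add [fgr] -> 7 lines: oijct eoq pir jhjq fgr bnoj vrxe
Hunk 3: at line 1 remove [pir] add [lszen,tsbln] -> 8 lines: oijct eoq lszen tsbln jhjq fgr bnoj vrxe
Hunk 4: at line 2 remove [tsbln,jhjq,fgr] add [ipp] -> 6 lines: oijct eoq lszen ipp bnoj vrxe
Hunk 5: at line 1 remove [lszen,ipp] add [fgox,dfmj] -> 6 lines: oijct eoq fgox dfmj bnoj vrxe
Hunk 6: at line 1 remove [fgox,dfmj] add [sbar,bkj] -> 6 lines: oijct eoq sbar bkj bnoj vrxe
Final line 2: eoq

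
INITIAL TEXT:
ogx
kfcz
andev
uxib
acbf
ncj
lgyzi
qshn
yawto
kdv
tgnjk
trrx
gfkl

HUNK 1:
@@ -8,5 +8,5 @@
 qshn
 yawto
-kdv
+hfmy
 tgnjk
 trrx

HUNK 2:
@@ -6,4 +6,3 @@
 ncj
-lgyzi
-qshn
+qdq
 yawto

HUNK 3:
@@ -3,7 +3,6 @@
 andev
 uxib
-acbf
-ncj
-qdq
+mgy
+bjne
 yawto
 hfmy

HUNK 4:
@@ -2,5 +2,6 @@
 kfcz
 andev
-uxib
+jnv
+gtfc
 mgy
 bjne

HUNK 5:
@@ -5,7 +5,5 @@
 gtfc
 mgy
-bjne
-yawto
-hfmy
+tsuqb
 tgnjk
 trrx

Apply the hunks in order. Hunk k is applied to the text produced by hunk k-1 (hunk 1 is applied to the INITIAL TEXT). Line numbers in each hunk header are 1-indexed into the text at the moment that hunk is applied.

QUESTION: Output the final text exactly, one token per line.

Answer: ogx
kfcz
andev
jnv
gtfc
mgy
tsuqb
tgnjk
trrx
gfkl

Derivation:
Hunk 1: at line 8 remove [kdv] add [hfmy] -> 13 lines: ogx kfcz andev uxib acbf ncj lgyzi qshn yawto hfmy tgnjk trrx gfkl
Hunk 2: at line 6 remove [lgyzi,qshn] add [qdq] -> 12 lines: ogx kfcz andev uxib acbf ncj qdq yawto hfmy tgnjk trrx gfkl
Hunk 3: at line 3 remove [acbf,ncj,qdq] add [mgy,bjne] -> 11 lines: ogx kfcz andev uxib mgy bjne yawto hfmy tgnjk trrx gfkl
Hunk 4: at line 2 remove [uxib] add [jnv,gtfc] -> 12 lines: ogx kfcz andev jnv gtfc mgy bjne yawto hfmy tgnjk trrx gfkl
Hunk 5: at line 5 remove [bjne,yawto,hfmy] add [tsuqb] -> 10 lines: ogx kfcz andev jnv gtfc mgy tsuqb tgnjk trrx gfkl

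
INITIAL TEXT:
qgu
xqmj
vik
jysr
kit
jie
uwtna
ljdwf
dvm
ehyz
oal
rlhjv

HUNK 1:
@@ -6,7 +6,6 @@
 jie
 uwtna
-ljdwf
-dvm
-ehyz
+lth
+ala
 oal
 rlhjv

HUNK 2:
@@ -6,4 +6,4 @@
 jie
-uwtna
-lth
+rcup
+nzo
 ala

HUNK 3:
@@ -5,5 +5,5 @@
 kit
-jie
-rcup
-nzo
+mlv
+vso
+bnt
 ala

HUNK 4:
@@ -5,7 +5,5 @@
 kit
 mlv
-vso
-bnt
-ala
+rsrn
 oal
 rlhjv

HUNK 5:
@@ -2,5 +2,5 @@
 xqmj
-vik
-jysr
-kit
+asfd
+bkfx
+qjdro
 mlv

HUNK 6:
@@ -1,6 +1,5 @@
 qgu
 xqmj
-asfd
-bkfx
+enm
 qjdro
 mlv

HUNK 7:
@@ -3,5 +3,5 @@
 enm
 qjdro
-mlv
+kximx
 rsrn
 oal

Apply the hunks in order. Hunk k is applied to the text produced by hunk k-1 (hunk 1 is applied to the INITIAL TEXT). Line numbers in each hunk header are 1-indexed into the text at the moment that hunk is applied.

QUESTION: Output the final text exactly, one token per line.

Hunk 1: at line 6 remove [ljdwf,dvm,ehyz] add [lth,ala] -> 11 lines: qgu xqmj vik jysr kit jie uwtna lth ala oal rlhjv
Hunk 2: at line 6 remove [uwtna,lth] add [rcup,nzo] -> 11 lines: qgu xqmj vik jysr kit jie rcup nzo ala oal rlhjv
Hunk 3: at line 5 remove [jie,rcup,nzo] add [mlv,vso,bnt] -> 11 lines: qgu xqmj vik jysr kit mlv vso bnt ala oal rlhjv
Hunk 4: at line 5 remove [vso,bnt,ala] add [rsrn] -> 9 lines: qgu xqmj vik jysr kit mlv rsrn oal rlhjv
Hunk 5: at line 2 remove [vik,jysr,kit] add [asfd,bkfx,qjdro] -> 9 lines: qgu xqmj asfd bkfx qjdro mlv rsrn oal rlhjv
Hunk 6: at line 1 remove [asfd,bkfx] add [enm] -> 8 lines: qgu xqmj enm qjdro mlv rsrn oal rlhjv
Hunk 7: at line 3 remove [mlv] add [kximx] -> 8 lines: qgu xqmj enm qjdro kximx rsrn oal rlhjv

Answer: qgu
xqmj
enm
qjdro
kximx
rsrn
oal
rlhjv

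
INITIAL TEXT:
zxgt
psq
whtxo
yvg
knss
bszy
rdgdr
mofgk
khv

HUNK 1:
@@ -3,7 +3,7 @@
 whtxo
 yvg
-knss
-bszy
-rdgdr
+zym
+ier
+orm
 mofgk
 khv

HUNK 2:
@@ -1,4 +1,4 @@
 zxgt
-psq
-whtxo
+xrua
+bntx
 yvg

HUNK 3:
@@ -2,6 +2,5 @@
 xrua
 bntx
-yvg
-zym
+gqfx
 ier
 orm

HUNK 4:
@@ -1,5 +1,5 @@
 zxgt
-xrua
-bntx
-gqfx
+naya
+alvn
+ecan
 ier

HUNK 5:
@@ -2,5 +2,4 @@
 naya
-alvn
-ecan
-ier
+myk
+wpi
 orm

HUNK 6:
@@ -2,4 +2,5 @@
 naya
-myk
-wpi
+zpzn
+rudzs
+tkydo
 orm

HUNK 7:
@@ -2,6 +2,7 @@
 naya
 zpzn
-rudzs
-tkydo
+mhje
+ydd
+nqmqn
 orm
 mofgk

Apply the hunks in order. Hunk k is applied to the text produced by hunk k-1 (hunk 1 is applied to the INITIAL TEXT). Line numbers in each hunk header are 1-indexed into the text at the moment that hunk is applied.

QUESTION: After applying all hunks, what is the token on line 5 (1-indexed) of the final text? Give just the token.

Answer: ydd

Derivation:
Hunk 1: at line 3 remove [knss,bszy,rdgdr] add [zym,ier,orm] -> 9 lines: zxgt psq whtxo yvg zym ier orm mofgk khv
Hunk 2: at line 1 remove [psq,whtxo] add [xrua,bntx] -> 9 lines: zxgt xrua bntx yvg zym ier orm mofgk khv
Hunk 3: at line 2 remove [yvg,zym] add [gqfx] -> 8 lines: zxgt xrua bntx gqfx ier orm mofgk khv
Hunk 4: at line 1 remove [xrua,bntx,gqfx] add [naya,alvn,ecan] -> 8 lines: zxgt naya alvn ecan ier orm mofgk khv
Hunk 5: at line 2 remove [alvn,ecan,ier] add [myk,wpi] -> 7 lines: zxgt naya myk wpi orm mofgk khv
Hunk 6: at line 2 remove [myk,wpi] add [zpzn,rudzs,tkydo] -> 8 lines: zxgt naya zpzn rudzs tkydo orm mofgk khv
Hunk 7: at line 2 remove [rudzs,tkydo] add [mhje,ydd,nqmqn] -> 9 lines: zxgt naya zpzn mhje ydd nqmqn orm mofgk khv
Final line 5: ydd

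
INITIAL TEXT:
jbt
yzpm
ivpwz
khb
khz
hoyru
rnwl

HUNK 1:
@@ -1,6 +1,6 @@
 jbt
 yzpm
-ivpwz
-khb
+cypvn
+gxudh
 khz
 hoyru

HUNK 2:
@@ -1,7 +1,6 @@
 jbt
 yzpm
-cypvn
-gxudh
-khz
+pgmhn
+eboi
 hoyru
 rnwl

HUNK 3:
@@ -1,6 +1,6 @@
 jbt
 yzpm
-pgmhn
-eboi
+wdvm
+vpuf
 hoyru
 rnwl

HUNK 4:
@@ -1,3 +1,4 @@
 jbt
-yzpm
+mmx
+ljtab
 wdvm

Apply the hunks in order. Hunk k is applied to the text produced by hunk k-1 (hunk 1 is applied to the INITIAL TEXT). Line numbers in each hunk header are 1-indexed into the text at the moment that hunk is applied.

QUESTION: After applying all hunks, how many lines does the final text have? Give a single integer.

Hunk 1: at line 1 remove [ivpwz,khb] add [cypvn,gxudh] -> 7 lines: jbt yzpm cypvn gxudh khz hoyru rnwl
Hunk 2: at line 1 remove [cypvn,gxudh,khz] add [pgmhn,eboi] -> 6 lines: jbt yzpm pgmhn eboi hoyru rnwl
Hunk 3: at line 1 remove [pgmhn,eboi] add [wdvm,vpuf] -> 6 lines: jbt yzpm wdvm vpuf hoyru rnwl
Hunk 4: at line 1 remove [yzpm] add [mmx,ljtab] -> 7 lines: jbt mmx ljtab wdvm vpuf hoyru rnwl
Final line count: 7

Answer: 7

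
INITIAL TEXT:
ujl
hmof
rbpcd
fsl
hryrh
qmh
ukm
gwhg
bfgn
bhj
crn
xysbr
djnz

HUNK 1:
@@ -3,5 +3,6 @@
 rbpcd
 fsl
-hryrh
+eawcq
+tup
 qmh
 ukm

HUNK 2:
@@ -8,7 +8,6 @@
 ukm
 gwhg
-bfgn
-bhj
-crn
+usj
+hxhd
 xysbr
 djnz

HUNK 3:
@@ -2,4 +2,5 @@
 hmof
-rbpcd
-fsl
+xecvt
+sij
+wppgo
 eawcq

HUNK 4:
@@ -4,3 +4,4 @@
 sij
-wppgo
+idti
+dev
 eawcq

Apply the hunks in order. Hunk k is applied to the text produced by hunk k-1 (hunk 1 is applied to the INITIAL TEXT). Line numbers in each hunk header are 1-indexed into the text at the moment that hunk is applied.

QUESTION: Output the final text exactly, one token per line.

Answer: ujl
hmof
xecvt
sij
idti
dev
eawcq
tup
qmh
ukm
gwhg
usj
hxhd
xysbr
djnz

Derivation:
Hunk 1: at line 3 remove [hryrh] add [eawcq,tup] -> 14 lines: ujl hmof rbpcd fsl eawcq tup qmh ukm gwhg bfgn bhj crn xysbr djnz
Hunk 2: at line 8 remove [bfgn,bhj,crn] add [usj,hxhd] -> 13 lines: ujl hmof rbpcd fsl eawcq tup qmh ukm gwhg usj hxhd xysbr djnz
Hunk 3: at line 2 remove [rbpcd,fsl] add [xecvt,sij,wppgo] -> 14 lines: ujl hmof xecvt sij wppgo eawcq tup qmh ukm gwhg usj hxhd xysbr djnz
Hunk 4: at line 4 remove [wppgo] add [idti,dev] -> 15 lines: ujl hmof xecvt sij idti dev eawcq tup qmh ukm gwhg usj hxhd xysbr djnz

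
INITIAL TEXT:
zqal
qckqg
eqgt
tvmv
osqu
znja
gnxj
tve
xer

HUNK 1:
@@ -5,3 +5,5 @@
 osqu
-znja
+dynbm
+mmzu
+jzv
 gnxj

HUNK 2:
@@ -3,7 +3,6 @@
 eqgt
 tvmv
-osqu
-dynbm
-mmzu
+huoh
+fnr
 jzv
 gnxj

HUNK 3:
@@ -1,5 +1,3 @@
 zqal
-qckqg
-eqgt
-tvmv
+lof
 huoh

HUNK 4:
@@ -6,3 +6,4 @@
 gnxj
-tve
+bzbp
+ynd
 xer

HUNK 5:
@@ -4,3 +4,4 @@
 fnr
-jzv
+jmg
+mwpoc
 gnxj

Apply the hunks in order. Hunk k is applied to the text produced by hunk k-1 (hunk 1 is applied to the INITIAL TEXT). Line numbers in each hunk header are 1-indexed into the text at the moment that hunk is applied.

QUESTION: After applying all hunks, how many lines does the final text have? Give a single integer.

Hunk 1: at line 5 remove [znja] add [dynbm,mmzu,jzv] -> 11 lines: zqal qckqg eqgt tvmv osqu dynbm mmzu jzv gnxj tve xer
Hunk 2: at line 3 remove [osqu,dynbm,mmzu] add [huoh,fnr] -> 10 lines: zqal qckqg eqgt tvmv huoh fnr jzv gnxj tve xer
Hunk 3: at line 1 remove [qckqg,eqgt,tvmv] add [lof] -> 8 lines: zqal lof huoh fnr jzv gnxj tve xer
Hunk 4: at line 6 remove [tve] add [bzbp,ynd] -> 9 lines: zqal lof huoh fnr jzv gnxj bzbp ynd xer
Hunk 5: at line 4 remove [jzv] add [jmg,mwpoc] -> 10 lines: zqal lof huoh fnr jmg mwpoc gnxj bzbp ynd xer
Final line count: 10

Answer: 10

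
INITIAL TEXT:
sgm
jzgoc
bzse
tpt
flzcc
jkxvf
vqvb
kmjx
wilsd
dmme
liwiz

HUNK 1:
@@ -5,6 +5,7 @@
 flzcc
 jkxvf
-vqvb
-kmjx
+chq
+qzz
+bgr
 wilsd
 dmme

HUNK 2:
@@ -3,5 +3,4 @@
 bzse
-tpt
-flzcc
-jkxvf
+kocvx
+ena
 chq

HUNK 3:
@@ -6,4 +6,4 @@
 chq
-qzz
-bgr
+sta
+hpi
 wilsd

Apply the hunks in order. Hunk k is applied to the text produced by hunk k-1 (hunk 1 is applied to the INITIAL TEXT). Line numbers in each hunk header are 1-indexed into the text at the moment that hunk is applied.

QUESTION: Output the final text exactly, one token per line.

Answer: sgm
jzgoc
bzse
kocvx
ena
chq
sta
hpi
wilsd
dmme
liwiz

Derivation:
Hunk 1: at line 5 remove [vqvb,kmjx] add [chq,qzz,bgr] -> 12 lines: sgm jzgoc bzse tpt flzcc jkxvf chq qzz bgr wilsd dmme liwiz
Hunk 2: at line 3 remove [tpt,flzcc,jkxvf] add [kocvx,ena] -> 11 lines: sgm jzgoc bzse kocvx ena chq qzz bgr wilsd dmme liwiz
Hunk 3: at line 6 remove [qzz,bgr] add [sta,hpi] -> 11 lines: sgm jzgoc bzse kocvx ena chq sta hpi wilsd dmme liwiz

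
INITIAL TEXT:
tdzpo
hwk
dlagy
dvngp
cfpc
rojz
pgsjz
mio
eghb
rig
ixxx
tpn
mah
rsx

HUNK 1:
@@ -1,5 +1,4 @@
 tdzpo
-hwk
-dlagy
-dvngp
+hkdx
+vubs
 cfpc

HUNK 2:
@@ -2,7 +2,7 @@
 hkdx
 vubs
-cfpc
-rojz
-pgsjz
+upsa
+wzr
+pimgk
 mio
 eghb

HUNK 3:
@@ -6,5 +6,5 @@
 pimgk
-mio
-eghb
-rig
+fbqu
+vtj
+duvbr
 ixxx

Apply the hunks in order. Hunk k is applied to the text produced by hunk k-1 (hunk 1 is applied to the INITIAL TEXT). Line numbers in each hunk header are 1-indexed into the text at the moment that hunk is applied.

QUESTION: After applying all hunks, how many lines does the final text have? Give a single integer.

Hunk 1: at line 1 remove [hwk,dlagy,dvngp] add [hkdx,vubs] -> 13 lines: tdzpo hkdx vubs cfpc rojz pgsjz mio eghb rig ixxx tpn mah rsx
Hunk 2: at line 2 remove [cfpc,rojz,pgsjz] add [upsa,wzr,pimgk] -> 13 lines: tdzpo hkdx vubs upsa wzr pimgk mio eghb rig ixxx tpn mah rsx
Hunk 3: at line 6 remove [mio,eghb,rig] add [fbqu,vtj,duvbr] -> 13 lines: tdzpo hkdx vubs upsa wzr pimgk fbqu vtj duvbr ixxx tpn mah rsx
Final line count: 13

Answer: 13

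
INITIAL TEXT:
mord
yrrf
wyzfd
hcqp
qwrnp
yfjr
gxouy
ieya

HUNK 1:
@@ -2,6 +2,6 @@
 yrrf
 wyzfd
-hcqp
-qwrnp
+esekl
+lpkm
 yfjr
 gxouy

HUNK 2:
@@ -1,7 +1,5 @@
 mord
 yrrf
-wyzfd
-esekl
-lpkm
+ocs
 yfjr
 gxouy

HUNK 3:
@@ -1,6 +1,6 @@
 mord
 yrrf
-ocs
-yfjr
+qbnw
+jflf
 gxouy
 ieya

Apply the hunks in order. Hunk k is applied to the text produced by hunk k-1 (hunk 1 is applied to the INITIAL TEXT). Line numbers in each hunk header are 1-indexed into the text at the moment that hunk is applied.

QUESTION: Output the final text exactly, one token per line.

Answer: mord
yrrf
qbnw
jflf
gxouy
ieya

Derivation:
Hunk 1: at line 2 remove [hcqp,qwrnp] add [esekl,lpkm] -> 8 lines: mord yrrf wyzfd esekl lpkm yfjr gxouy ieya
Hunk 2: at line 1 remove [wyzfd,esekl,lpkm] add [ocs] -> 6 lines: mord yrrf ocs yfjr gxouy ieya
Hunk 3: at line 1 remove [ocs,yfjr] add [qbnw,jflf] -> 6 lines: mord yrrf qbnw jflf gxouy ieya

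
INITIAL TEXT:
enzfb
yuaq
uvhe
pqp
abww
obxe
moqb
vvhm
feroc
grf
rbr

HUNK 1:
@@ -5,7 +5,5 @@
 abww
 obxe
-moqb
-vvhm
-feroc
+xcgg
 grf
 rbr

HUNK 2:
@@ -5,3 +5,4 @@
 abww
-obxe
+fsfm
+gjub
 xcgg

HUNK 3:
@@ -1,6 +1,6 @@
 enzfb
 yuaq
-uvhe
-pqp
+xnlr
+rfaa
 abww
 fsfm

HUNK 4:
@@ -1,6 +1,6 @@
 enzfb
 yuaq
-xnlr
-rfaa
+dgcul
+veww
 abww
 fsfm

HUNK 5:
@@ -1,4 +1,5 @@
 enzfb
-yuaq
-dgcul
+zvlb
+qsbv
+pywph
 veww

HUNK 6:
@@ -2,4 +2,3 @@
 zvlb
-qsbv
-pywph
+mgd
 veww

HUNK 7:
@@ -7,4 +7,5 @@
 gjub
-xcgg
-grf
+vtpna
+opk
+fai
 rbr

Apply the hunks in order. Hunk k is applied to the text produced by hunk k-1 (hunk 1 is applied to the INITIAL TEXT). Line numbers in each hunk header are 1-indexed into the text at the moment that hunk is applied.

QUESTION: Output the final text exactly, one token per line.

Answer: enzfb
zvlb
mgd
veww
abww
fsfm
gjub
vtpna
opk
fai
rbr

Derivation:
Hunk 1: at line 5 remove [moqb,vvhm,feroc] add [xcgg] -> 9 lines: enzfb yuaq uvhe pqp abww obxe xcgg grf rbr
Hunk 2: at line 5 remove [obxe] add [fsfm,gjub] -> 10 lines: enzfb yuaq uvhe pqp abww fsfm gjub xcgg grf rbr
Hunk 3: at line 1 remove [uvhe,pqp] add [xnlr,rfaa] -> 10 lines: enzfb yuaq xnlr rfaa abww fsfm gjub xcgg grf rbr
Hunk 4: at line 1 remove [xnlr,rfaa] add [dgcul,veww] -> 10 lines: enzfb yuaq dgcul veww abww fsfm gjub xcgg grf rbr
Hunk 5: at line 1 remove [yuaq,dgcul] add [zvlb,qsbv,pywph] -> 11 lines: enzfb zvlb qsbv pywph veww abww fsfm gjub xcgg grf rbr
Hunk 6: at line 2 remove [qsbv,pywph] add [mgd] -> 10 lines: enzfb zvlb mgd veww abww fsfm gjub xcgg grf rbr
Hunk 7: at line 7 remove [xcgg,grf] add [vtpna,opk,fai] -> 11 lines: enzfb zvlb mgd veww abww fsfm gjub vtpna opk fai rbr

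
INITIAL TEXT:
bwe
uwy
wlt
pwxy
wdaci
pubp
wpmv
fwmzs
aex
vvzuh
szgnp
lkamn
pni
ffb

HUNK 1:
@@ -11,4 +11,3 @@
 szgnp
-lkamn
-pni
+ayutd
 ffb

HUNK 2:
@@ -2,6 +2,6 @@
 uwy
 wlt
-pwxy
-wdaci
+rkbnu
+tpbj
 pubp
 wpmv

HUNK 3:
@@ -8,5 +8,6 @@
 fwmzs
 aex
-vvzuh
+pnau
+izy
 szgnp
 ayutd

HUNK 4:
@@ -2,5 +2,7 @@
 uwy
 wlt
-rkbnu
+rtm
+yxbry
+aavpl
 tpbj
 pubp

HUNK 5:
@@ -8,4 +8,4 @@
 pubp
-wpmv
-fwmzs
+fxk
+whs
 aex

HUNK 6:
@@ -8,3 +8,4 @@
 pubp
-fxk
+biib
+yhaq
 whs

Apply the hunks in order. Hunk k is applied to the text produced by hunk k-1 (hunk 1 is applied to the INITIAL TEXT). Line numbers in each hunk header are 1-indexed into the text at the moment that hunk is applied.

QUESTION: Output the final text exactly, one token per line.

Hunk 1: at line 11 remove [lkamn,pni] add [ayutd] -> 13 lines: bwe uwy wlt pwxy wdaci pubp wpmv fwmzs aex vvzuh szgnp ayutd ffb
Hunk 2: at line 2 remove [pwxy,wdaci] add [rkbnu,tpbj] -> 13 lines: bwe uwy wlt rkbnu tpbj pubp wpmv fwmzs aex vvzuh szgnp ayutd ffb
Hunk 3: at line 8 remove [vvzuh] add [pnau,izy] -> 14 lines: bwe uwy wlt rkbnu tpbj pubp wpmv fwmzs aex pnau izy szgnp ayutd ffb
Hunk 4: at line 2 remove [rkbnu] add [rtm,yxbry,aavpl] -> 16 lines: bwe uwy wlt rtm yxbry aavpl tpbj pubp wpmv fwmzs aex pnau izy szgnp ayutd ffb
Hunk 5: at line 8 remove [wpmv,fwmzs] add [fxk,whs] -> 16 lines: bwe uwy wlt rtm yxbry aavpl tpbj pubp fxk whs aex pnau izy szgnp ayutd ffb
Hunk 6: at line 8 remove [fxk] add [biib,yhaq] -> 17 lines: bwe uwy wlt rtm yxbry aavpl tpbj pubp biib yhaq whs aex pnau izy szgnp ayutd ffb

Answer: bwe
uwy
wlt
rtm
yxbry
aavpl
tpbj
pubp
biib
yhaq
whs
aex
pnau
izy
szgnp
ayutd
ffb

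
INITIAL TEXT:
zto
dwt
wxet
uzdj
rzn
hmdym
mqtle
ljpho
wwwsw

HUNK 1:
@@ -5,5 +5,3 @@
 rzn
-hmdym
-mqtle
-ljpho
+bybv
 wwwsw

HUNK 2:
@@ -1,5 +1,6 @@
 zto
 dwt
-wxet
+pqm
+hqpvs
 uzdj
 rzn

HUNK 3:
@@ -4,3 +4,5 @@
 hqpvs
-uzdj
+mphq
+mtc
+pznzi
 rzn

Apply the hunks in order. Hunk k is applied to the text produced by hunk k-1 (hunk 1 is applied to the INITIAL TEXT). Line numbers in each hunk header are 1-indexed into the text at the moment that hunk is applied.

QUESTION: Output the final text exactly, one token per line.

Answer: zto
dwt
pqm
hqpvs
mphq
mtc
pznzi
rzn
bybv
wwwsw

Derivation:
Hunk 1: at line 5 remove [hmdym,mqtle,ljpho] add [bybv] -> 7 lines: zto dwt wxet uzdj rzn bybv wwwsw
Hunk 2: at line 1 remove [wxet] add [pqm,hqpvs] -> 8 lines: zto dwt pqm hqpvs uzdj rzn bybv wwwsw
Hunk 3: at line 4 remove [uzdj] add [mphq,mtc,pznzi] -> 10 lines: zto dwt pqm hqpvs mphq mtc pznzi rzn bybv wwwsw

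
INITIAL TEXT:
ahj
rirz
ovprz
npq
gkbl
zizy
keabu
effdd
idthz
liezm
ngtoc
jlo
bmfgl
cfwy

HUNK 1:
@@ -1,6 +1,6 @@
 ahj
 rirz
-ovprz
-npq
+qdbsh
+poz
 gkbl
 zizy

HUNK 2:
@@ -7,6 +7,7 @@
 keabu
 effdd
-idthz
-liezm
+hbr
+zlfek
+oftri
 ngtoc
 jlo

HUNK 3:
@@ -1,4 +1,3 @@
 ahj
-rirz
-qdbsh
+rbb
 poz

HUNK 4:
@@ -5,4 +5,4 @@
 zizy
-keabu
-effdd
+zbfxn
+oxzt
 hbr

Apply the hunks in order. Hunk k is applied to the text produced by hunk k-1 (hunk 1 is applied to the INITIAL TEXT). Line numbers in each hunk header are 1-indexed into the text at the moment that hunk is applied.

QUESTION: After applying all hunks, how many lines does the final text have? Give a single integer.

Answer: 14

Derivation:
Hunk 1: at line 1 remove [ovprz,npq] add [qdbsh,poz] -> 14 lines: ahj rirz qdbsh poz gkbl zizy keabu effdd idthz liezm ngtoc jlo bmfgl cfwy
Hunk 2: at line 7 remove [idthz,liezm] add [hbr,zlfek,oftri] -> 15 lines: ahj rirz qdbsh poz gkbl zizy keabu effdd hbr zlfek oftri ngtoc jlo bmfgl cfwy
Hunk 3: at line 1 remove [rirz,qdbsh] add [rbb] -> 14 lines: ahj rbb poz gkbl zizy keabu effdd hbr zlfek oftri ngtoc jlo bmfgl cfwy
Hunk 4: at line 5 remove [keabu,effdd] add [zbfxn,oxzt] -> 14 lines: ahj rbb poz gkbl zizy zbfxn oxzt hbr zlfek oftri ngtoc jlo bmfgl cfwy
Final line count: 14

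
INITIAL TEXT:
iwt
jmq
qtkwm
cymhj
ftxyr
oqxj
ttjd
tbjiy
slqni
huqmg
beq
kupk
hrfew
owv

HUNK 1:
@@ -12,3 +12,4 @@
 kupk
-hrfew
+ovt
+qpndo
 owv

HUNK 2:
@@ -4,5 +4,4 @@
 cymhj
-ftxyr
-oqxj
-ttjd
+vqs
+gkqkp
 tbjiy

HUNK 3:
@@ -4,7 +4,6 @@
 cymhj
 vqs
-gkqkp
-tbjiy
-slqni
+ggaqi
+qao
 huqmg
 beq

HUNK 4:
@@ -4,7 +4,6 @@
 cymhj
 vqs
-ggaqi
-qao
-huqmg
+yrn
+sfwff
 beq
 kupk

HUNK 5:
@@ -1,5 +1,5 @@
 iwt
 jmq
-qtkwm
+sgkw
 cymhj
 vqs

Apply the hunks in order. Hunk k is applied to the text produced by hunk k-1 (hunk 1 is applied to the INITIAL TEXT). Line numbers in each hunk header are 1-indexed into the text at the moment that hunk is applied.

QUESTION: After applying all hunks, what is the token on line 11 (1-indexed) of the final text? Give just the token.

Answer: qpndo

Derivation:
Hunk 1: at line 12 remove [hrfew] add [ovt,qpndo] -> 15 lines: iwt jmq qtkwm cymhj ftxyr oqxj ttjd tbjiy slqni huqmg beq kupk ovt qpndo owv
Hunk 2: at line 4 remove [ftxyr,oqxj,ttjd] add [vqs,gkqkp] -> 14 lines: iwt jmq qtkwm cymhj vqs gkqkp tbjiy slqni huqmg beq kupk ovt qpndo owv
Hunk 3: at line 4 remove [gkqkp,tbjiy,slqni] add [ggaqi,qao] -> 13 lines: iwt jmq qtkwm cymhj vqs ggaqi qao huqmg beq kupk ovt qpndo owv
Hunk 4: at line 4 remove [ggaqi,qao,huqmg] add [yrn,sfwff] -> 12 lines: iwt jmq qtkwm cymhj vqs yrn sfwff beq kupk ovt qpndo owv
Hunk 5: at line 1 remove [qtkwm] add [sgkw] -> 12 lines: iwt jmq sgkw cymhj vqs yrn sfwff beq kupk ovt qpndo owv
Final line 11: qpndo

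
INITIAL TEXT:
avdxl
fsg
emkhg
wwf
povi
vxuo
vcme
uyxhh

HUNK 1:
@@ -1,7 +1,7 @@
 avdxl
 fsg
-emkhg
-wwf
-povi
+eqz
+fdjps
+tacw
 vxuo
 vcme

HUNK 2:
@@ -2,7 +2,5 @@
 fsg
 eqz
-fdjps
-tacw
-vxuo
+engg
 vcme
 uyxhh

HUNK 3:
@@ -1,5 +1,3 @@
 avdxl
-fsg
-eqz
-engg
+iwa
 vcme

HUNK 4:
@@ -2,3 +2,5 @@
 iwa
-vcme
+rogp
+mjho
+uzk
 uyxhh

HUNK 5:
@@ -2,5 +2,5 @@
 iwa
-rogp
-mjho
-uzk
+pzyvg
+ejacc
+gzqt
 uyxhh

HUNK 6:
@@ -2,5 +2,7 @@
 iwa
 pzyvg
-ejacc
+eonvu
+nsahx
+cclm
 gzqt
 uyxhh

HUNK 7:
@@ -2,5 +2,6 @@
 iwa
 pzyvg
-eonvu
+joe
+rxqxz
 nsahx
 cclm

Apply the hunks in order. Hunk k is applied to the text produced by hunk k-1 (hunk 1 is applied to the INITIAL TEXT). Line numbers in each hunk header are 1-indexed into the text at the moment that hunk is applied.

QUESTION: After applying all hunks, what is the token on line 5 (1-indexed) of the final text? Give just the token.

Hunk 1: at line 1 remove [emkhg,wwf,povi] add [eqz,fdjps,tacw] -> 8 lines: avdxl fsg eqz fdjps tacw vxuo vcme uyxhh
Hunk 2: at line 2 remove [fdjps,tacw,vxuo] add [engg] -> 6 lines: avdxl fsg eqz engg vcme uyxhh
Hunk 3: at line 1 remove [fsg,eqz,engg] add [iwa] -> 4 lines: avdxl iwa vcme uyxhh
Hunk 4: at line 2 remove [vcme] add [rogp,mjho,uzk] -> 6 lines: avdxl iwa rogp mjho uzk uyxhh
Hunk 5: at line 2 remove [rogp,mjho,uzk] add [pzyvg,ejacc,gzqt] -> 6 lines: avdxl iwa pzyvg ejacc gzqt uyxhh
Hunk 6: at line 2 remove [ejacc] add [eonvu,nsahx,cclm] -> 8 lines: avdxl iwa pzyvg eonvu nsahx cclm gzqt uyxhh
Hunk 7: at line 2 remove [eonvu] add [joe,rxqxz] -> 9 lines: avdxl iwa pzyvg joe rxqxz nsahx cclm gzqt uyxhh
Final line 5: rxqxz

Answer: rxqxz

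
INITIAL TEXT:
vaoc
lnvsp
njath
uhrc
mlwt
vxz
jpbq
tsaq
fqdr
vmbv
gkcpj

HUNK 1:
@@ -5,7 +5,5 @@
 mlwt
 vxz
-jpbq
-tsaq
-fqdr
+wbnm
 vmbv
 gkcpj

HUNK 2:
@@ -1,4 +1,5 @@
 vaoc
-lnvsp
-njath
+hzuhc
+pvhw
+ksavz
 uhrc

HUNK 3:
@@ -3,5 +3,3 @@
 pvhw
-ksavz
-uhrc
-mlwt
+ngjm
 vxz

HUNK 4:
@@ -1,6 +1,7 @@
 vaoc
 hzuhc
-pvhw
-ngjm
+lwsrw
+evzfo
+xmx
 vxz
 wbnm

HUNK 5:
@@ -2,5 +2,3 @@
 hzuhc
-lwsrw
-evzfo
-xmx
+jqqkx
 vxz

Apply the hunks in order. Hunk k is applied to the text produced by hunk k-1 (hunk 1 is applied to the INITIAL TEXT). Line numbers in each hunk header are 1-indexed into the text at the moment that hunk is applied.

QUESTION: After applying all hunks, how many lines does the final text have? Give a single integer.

Answer: 7

Derivation:
Hunk 1: at line 5 remove [jpbq,tsaq,fqdr] add [wbnm] -> 9 lines: vaoc lnvsp njath uhrc mlwt vxz wbnm vmbv gkcpj
Hunk 2: at line 1 remove [lnvsp,njath] add [hzuhc,pvhw,ksavz] -> 10 lines: vaoc hzuhc pvhw ksavz uhrc mlwt vxz wbnm vmbv gkcpj
Hunk 3: at line 3 remove [ksavz,uhrc,mlwt] add [ngjm] -> 8 lines: vaoc hzuhc pvhw ngjm vxz wbnm vmbv gkcpj
Hunk 4: at line 1 remove [pvhw,ngjm] add [lwsrw,evzfo,xmx] -> 9 lines: vaoc hzuhc lwsrw evzfo xmx vxz wbnm vmbv gkcpj
Hunk 5: at line 2 remove [lwsrw,evzfo,xmx] add [jqqkx] -> 7 lines: vaoc hzuhc jqqkx vxz wbnm vmbv gkcpj
Final line count: 7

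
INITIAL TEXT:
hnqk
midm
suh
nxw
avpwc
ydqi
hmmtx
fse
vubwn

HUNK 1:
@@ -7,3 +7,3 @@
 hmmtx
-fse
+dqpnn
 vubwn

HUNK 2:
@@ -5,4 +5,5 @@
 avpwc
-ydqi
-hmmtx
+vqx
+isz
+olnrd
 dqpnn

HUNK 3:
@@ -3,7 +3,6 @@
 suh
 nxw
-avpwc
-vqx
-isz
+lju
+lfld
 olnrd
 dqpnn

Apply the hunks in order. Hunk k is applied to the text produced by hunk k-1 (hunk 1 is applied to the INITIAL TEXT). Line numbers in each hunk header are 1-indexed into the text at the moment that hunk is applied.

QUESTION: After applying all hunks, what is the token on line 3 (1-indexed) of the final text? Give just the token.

Answer: suh

Derivation:
Hunk 1: at line 7 remove [fse] add [dqpnn] -> 9 lines: hnqk midm suh nxw avpwc ydqi hmmtx dqpnn vubwn
Hunk 2: at line 5 remove [ydqi,hmmtx] add [vqx,isz,olnrd] -> 10 lines: hnqk midm suh nxw avpwc vqx isz olnrd dqpnn vubwn
Hunk 3: at line 3 remove [avpwc,vqx,isz] add [lju,lfld] -> 9 lines: hnqk midm suh nxw lju lfld olnrd dqpnn vubwn
Final line 3: suh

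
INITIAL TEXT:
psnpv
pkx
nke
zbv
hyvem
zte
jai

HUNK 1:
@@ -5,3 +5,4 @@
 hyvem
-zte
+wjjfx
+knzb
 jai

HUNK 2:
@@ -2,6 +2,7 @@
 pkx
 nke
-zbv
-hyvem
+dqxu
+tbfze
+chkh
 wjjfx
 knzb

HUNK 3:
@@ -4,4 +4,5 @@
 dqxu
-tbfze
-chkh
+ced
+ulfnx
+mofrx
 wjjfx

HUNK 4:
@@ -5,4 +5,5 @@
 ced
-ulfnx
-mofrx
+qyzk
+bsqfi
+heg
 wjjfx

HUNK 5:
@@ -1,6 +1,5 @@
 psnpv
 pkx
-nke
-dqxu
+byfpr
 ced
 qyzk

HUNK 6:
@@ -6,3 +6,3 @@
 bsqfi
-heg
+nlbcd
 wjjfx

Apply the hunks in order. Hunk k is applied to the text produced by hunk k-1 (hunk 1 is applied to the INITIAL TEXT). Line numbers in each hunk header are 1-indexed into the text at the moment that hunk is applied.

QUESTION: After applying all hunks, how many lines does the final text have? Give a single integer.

Hunk 1: at line 5 remove [zte] add [wjjfx,knzb] -> 8 lines: psnpv pkx nke zbv hyvem wjjfx knzb jai
Hunk 2: at line 2 remove [zbv,hyvem] add [dqxu,tbfze,chkh] -> 9 lines: psnpv pkx nke dqxu tbfze chkh wjjfx knzb jai
Hunk 3: at line 4 remove [tbfze,chkh] add [ced,ulfnx,mofrx] -> 10 lines: psnpv pkx nke dqxu ced ulfnx mofrx wjjfx knzb jai
Hunk 4: at line 5 remove [ulfnx,mofrx] add [qyzk,bsqfi,heg] -> 11 lines: psnpv pkx nke dqxu ced qyzk bsqfi heg wjjfx knzb jai
Hunk 5: at line 1 remove [nke,dqxu] add [byfpr] -> 10 lines: psnpv pkx byfpr ced qyzk bsqfi heg wjjfx knzb jai
Hunk 6: at line 6 remove [heg] add [nlbcd] -> 10 lines: psnpv pkx byfpr ced qyzk bsqfi nlbcd wjjfx knzb jai
Final line count: 10

Answer: 10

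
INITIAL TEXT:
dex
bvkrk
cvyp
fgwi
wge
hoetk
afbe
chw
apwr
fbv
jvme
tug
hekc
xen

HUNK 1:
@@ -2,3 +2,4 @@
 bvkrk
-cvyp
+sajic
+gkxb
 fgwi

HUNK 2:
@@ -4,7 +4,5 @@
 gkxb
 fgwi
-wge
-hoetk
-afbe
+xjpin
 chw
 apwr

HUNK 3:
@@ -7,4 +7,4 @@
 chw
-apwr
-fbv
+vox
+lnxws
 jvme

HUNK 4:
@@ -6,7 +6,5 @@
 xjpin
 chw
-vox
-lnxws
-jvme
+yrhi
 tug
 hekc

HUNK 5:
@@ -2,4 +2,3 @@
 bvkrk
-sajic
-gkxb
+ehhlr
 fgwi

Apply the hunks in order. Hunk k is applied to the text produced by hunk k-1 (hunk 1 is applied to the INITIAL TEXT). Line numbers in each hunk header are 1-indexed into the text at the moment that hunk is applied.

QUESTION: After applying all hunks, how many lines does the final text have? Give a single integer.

Answer: 10

Derivation:
Hunk 1: at line 2 remove [cvyp] add [sajic,gkxb] -> 15 lines: dex bvkrk sajic gkxb fgwi wge hoetk afbe chw apwr fbv jvme tug hekc xen
Hunk 2: at line 4 remove [wge,hoetk,afbe] add [xjpin] -> 13 lines: dex bvkrk sajic gkxb fgwi xjpin chw apwr fbv jvme tug hekc xen
Hunk 3: at line 7 remove [apwr,fbv] add [vox,lnxws] -> 13 lines: dex bvkrk sajic gkxb fgwi xjpin chw vox lnxws jvme tug hekc xen
Hunk 4: at line 6 remove [vox,lnxws,jvme] add [yrhi] -> 11 lines: dex bvkrk sajic gkxb fgwi xjpin chw yrhi tug hekc xen
Hunk 5: at line 2 remove [sajic,gkxb] add [ehhlr] -> 10 lines: dex bvkrk ehhlr fgwi xjpin chw yrhi tug hekc xen
Final line count: 10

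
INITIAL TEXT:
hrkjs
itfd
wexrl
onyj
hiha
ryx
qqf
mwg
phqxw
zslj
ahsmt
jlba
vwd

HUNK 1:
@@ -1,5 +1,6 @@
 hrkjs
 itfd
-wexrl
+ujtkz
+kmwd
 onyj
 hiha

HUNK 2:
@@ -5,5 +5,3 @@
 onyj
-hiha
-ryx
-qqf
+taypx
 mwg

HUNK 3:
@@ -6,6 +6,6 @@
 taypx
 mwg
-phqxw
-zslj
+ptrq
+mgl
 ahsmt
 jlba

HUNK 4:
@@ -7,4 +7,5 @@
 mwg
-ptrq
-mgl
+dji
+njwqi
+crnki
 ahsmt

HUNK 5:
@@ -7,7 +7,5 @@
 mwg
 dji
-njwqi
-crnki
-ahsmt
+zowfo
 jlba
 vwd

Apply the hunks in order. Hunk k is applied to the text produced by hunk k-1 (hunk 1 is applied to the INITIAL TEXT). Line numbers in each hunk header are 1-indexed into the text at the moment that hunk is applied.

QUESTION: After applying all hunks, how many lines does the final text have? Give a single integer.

Answer: 11

Derivation:
Hunk 1: at line 1 remove [wexrl] add [ujtkz,kmwd] -> 14 lines: hrkjs itfd ujtkz kmwd onyj hiha ryx qqf mwg phqxw zslj ahsmt jlba vwd
Hunk 2: at line 5 remove [hiha,ryx,qqf] add [taypx] -> 12 lines: hrkjs itfd ujtkz kmwd onyj taypx mwg phqxw zslj ahsmt jlba vwd
Hunk 3: at line 6 remove [phqxw,zslj] add [ptrq,mgl] -> 12 lines: hrkjs itfd ujtkz kmwd onyj taypx mwg ptrq mgl ahsmt jlba vwd
Hunk 4: at line 7 remove [ptrq,mgl] add [dji,njwqi,crnki] -> 13 lines: hrkjs itfd ujtkz kmwd onyj taypx mwg dji njwqi crnki ahsmt jlba vwd
Hunk 5: at line 7 remove [njwqi,crnki,ahsmt] add [zowfo] -> 11 lines: hrkjs itfd ujtkz kmwd onyj taypx mwg dji zowfo jlba vwd
Final line count: 11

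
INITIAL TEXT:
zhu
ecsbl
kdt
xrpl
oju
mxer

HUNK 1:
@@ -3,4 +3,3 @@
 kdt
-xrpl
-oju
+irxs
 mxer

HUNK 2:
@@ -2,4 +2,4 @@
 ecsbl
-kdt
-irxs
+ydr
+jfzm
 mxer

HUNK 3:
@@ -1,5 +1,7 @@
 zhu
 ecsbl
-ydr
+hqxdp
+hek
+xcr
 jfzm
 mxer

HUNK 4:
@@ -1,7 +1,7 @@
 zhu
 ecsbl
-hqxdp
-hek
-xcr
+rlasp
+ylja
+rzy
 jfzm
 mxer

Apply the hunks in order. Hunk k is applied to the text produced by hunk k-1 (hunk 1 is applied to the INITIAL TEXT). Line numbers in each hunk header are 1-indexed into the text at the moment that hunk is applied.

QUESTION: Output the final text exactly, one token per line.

Answer: zhu
ecsbl
rlasp
ylja
rzy
jfzm
mxer

Derivation:
Hunk 1: at line 3 remove [xrpl,oju] add [irxs] -> 5 lines: zhu ecsbl kdt irxs mxer
Hunk 2: at line 2 remove [kdt,irxs] add [ydr,jfzm] -> 5 lines: zhu ecsbl ydr jfzm mxer
Hunk 3: at line 1 remove [ydr] add [hqxdp,hek,xcr] -> 7 lines: zhu ecsbl hqxdp hek xcr jfzm mxer
Hunk 4: at line 1 remove [hqxdp,hek,xcr] add [rlasp,ylja,rzy] -> 7 lines: zhu ecsbl rlasp ylja rzy jfzm mxer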